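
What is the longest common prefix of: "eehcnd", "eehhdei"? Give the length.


Words: eehcnd, eehhdei
  Position 0: all 'e' => match
  Position 1: all 'e' => match
  Position 2: all 'h' => match
  Position 3: ('c', 'h') => mismatch, stop
LCP = "eeh" (length 3)

3


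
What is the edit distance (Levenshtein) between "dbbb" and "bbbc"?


Computing edit distance: "dbbb" -> "bbbc"
DP table:
           b    b    b    c
      0    1    2    3    4
  d   1    1    2    3    4
  b   2    1    1    2    3
  b   3    2    1    1    2
  b   4    3    2    1    2
Edit distance = dp[4][4] = 2

2


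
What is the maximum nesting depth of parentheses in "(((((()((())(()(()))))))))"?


Input: "(((((()((())(()(()))))))))"
Tracking depth:
  Position 0 '(': depth becomes 1
  Position 1 '(': depth becomes 2
  Position 2 '(': depth becomes 3
  Position 3 '(': depth becomes 4
  Position 4 '(': depth becomes 5
  Position 5 '(': depth becomes 6
  Position 6 ')': depth becomes 5
  Position 7 '(': depth becomes 6
  Position 8 '(': depth becomes 7
  Position 9 '(': depth becomes 8
  Position 10 ')': depth becomes 7
  Position 11 ')': depth becomes 6
  Position 12 '(': depth becomes 7
  Position 13 '(': depth becomes 8
  Position 14 ')': depth becomes 7
  Position 15 '(': depth becomes 8
  Position 16 '(': depth becomes 9
  Position 17 ')': depth becomes 8
  Position 18 ')': depth becomes 7
  Position 19 ')': depth becomes 6
  Position 20 ')': depth becomes 5
  Position 21 ')': depth becomes 4
  Position 22 ')': depth becomes 3
  Position 23 ')': depth becomes 2
  Position 24 ')': depth becomes 1
  Position 25 ')': depth becomes 0
Maximum depth reached: 9

9


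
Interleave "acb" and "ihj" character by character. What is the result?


Interleaving "acb" and "ihj":
  Position 0: 'a' from first, 'i' from second => "ai"
  Position 1: 'c' from first, 'h' from second => "ch"
  Position 2: 'b' from first, 'j' from second => "bj"
Result: aichbj

aichbj


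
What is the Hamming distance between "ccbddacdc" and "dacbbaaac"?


Comparing "ccbddacdc" and "dacbbaaac" position by position:
  Position 0: 'c' vs 'd' => differ
  Position 1: 'c' vs 'a' => differ
  Position 2: 'b' vs 'c' => differ
  Position 3: 'd' vs 'b' => differ
  Position 4: 'd' vs 'b' => differ
  Position 5: 'a' vs 'a' => same
  Position 6: 'c' vs 'a' => differ
  Position 7: 'd' vs 'a' => differ
  Position 8: 'c' vs 'c' => same
Total differences (Hamming distance): 7

7


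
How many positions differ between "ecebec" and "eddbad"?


Comparing "ecebec" and "eddbad" position by position:
  Position 0: 'e' vs 'e' => same
  Position 1: 'c' vs 'd' => DIFFER
  Position 2: 'e' vs 'd' => DIFFER
  Position 3: 'b' vs 'b' => same
  Position 4: 'e' vs 'a' => DIFFER
  Position 5: 'c' vs 'd' => DIFFER
Positions that differ: 4

4


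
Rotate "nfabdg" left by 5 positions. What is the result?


Input: "nfabdg", rotate left by 5
First 5 characters: "nfabd"
Remaining characters: "g"
Concatenate remaining + first: "g" + "nfabd" = "gnfabd"

gnfabd


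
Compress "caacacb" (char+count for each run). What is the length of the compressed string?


Input: caacacb
Runs:
  'c' x 1 => "c1"
  'a' x 2 => "a2"
  'c' x 1 => "c1"
  'a' x 1 => "a1"
  'c' x 1 => "c1"
  'b' x 1 => "b1"
Compressed: "c1a2c1a1c1b1"
Compressed length: 12

12


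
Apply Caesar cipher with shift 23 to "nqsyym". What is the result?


Caesar cipher: shift "nqsyym" by 23
  'n' (pos 13) + 23 = pos 10 = 'k'
  'q' (pos 16) + 23 = pos 13 = 'n'
  's' (pos 18) + 23 = pos 15 = 'p'
  'y' (pos 24) + 23 = pos 21 = 'v'
  'y' (pos 24) + 23 = pos 21 = 'v'
  'm' (pos 12) + 23 = pos 9 = 'j'
Result: knpvvj

knpvvj


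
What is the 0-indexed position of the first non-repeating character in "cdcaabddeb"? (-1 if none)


Input: cdcaabddeb
Character frequencies:
  'a': 2
  'b': 2
  'c': 2
  'd': 3
  'e': 1
Scanning left to right for freq == 1:
  Position 0 ('c'): freq=2, skip
  Position 1 ('d'): freq=3, skip
  Position 2 ('c'): freq=2, skip
  Position 3 ('a'): freq=2, skip
  Position 4 ('a'): freq=2, skip
  Position 5 ('b'): freq=2, skip
  Position 6 ('d'): freq=3, skip
  Position 7 ('d'): freq=3, skip
  Position 8 ('e'): unique! => answer = 8

8


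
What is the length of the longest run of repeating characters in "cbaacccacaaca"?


Input: "cbaacccacaaca"
Scanning for longest run:
  Position 1 ('b'): new char, reset run to 1
  Position 2 ('a'): new char, reset run to 1
  Position 3 ('a'): continues run of 'a', length=2
  Position 4 ('c'): new char, reset run to 1
  Position 5 ('c'): continues run of 'c', length=2
  Position 6 ('c'): continues run of 'c', length=3
  Position 7 ('a'): new char, reset run to 1
  Position 8 ('c'): new char, reset run to 1
  Position 9 ('a'): new char, reset run to 1
  Position 10 ('a'): continues run of 'a', length=2
  Position 11 ('c'): new char, reset run to 1
  Position 12 ('a'): new char, reset run to 1
Longest run: 'c' with length 3

3


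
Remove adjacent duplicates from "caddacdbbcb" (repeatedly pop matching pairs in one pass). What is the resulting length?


Input: caddacdbbcb
Stack-based adjacent duplicate removal:
  Read 'c': push. Stack: c
  Read 'a': push. Stack: ca
  Read 'd': push. Stack: cad
  Read 'd': matches stack top 'd' => pop. Stack: ca
  Read 'a': matches stack top 'a' => pop. Stack: c
  Read 'c': matches stack top 'c' => pop. Stack: (empty)
  Read 'd': push. Stack: d
  Read 'b': push. Stack: db
  Read 'b': matches stack top 'b' => pop. Stack: d
  Read 'c': push. Stack: dc
  Read 'b': push. Stack: dcb
Final stack: "dcb" (length 3)

3


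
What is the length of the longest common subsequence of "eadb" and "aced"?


LCS of "eadb" and "aced"
DP table:
           a    c    e    d
      0    0    0    0    0
  e   0    0    0    1    1
  a   0    1    1    1    1
  d   0    1    1    1    2
  b   0    1    1    1    2
LCS length = dp[4][4] = 2

2


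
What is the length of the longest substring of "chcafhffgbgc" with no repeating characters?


Input: "chcafhffgbgc"
Sliding window (track last position of each char):
  Position 0 ('c'): window [0,0] length 1 -- new best
  Position 1 ('h'): window [0,1] length 2 -- new best
  Position 2 ('c'): repeat (last at 0), move window start to 1
  Position 2 ('c'): window [1,2] length 2
  Position 3 ('a'): window [1,3] length 3 -- new best
  Position 4 ('f'): window [1,4] length 4 -- new best
  Position 5 ('h'): repeat (last at 1), move window start to 2
  Position 5 ('h'): window [2,5] length 4
  Position 6 ('f'): repeat (last at 4), move window start to 5
  Position 6 ('f'): window [5,6] length 2
  Position 7 ('f'): repeat (last at 6), move window start to 7
  Position 7 ('f'): window [7,7] length 1
  Position 8 ('g'): window [7,8] length 2
  Position 9 ('b'): window [7,9] length 3
  Position 10 ('g'): repeat (last at 8), move window start to 9
  Position 10 ('g'): window [9,10] length 2
  Position 11 ('c'): window [9,11] length 3
Longest substring with no repeats: "hcaf" with length 4

4


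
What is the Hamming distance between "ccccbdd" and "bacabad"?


Comparing "ccccbdd" and "bacabad" position by position:
  Position 0: 'c' vs 'b' => differ
  Position 1: 'c' vs 'a' => differ
  Position 2: 'c' vs 'c' => same
  Position 3: 'c' vs 'a' => differ
  Position 4: 'b' vs 'b' => same
  Position 5: 'd' vs 'a' => differ
  Position 6: 'd' vs 'd' => same
Total differences (Hamming distance): 4

4


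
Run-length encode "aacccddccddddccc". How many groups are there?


Input: aacccddccddddccc
Scanning for consecutive runs:
  Group 1: 'a' x 2 (positions 0-1)
  Group 2: 'c' x 3 (positions 2-4)
  Group 3: 'd' x 2 (positions 5-6)
  Group 4: 'c' x 2 (positions 7-8)
  Group 5: 'd' x 4 (positions 9-12)
  Group 6: 'c' x 3 (positions 13-15)
Total groups: 6

6


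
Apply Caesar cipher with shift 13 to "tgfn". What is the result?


Caesar cipher: shift "tgfn" by 13
  't' (pos 19) + 13 = pos 6 = 'g'
  'g' (pos 6) + 13 = pos 19 = 't'
  'f' (pos 5) + 13 = pos 18 = 's'
  'n' (pos 13) + 13 = pos 0 = 'a'
Result: gtsa

gtsa


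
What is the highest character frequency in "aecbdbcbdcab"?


Input: aecbdbcbdcab
Character counts:
  'a': 2
  'b': 4
  'c': 3
  'd': 2
  'e': 1
Maximum frequency: 4

4


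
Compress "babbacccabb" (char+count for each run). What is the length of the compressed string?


Input: babbacccabb
Runs:
  'b' x 1 => "b1"
  'a' x 1 => "a1"
  'b' x 2 => "b2"
  'a' x 1 => "a1"
  'c' x 3 => "c3"
  'a' x 1 => "a1"
  'b' x 2 => "b2"
Compressed: "b1a1b2a1c3a1b2"
Compressed length: 14

14


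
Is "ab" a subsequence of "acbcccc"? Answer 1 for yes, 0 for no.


Check if "ab" is a subsequence of "acbcccc"
Greedy scan:
  Position 0 ('a'): matches sub[0] = 'a'
  Position 1 ('c'): no match needed
  Position 2 ('b'): matches sub[1] = 'b'
  Position 3 ('c'): no match needed
  Position 4 ('c'): no match needed
  Position 5 ('c'): no match needed
  Position 6 ('c'): no match needed
All 2 characters matched => is a subsequence

1


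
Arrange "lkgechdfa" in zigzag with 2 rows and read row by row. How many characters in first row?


Zigzag "lkgechdfa" into 2 rows:
Placing characters:
  'l' => row 0
  'k' => row 1
  'g' => row 0
  'e' => row 1
  'c' => row 0
  'h' => row 1
  'd' => row 0
  'f' => row 1
  'a' => row 0
Rows:
  Row 0: "lgcda"
  Row 1: "kehf"
First row length: 5

5


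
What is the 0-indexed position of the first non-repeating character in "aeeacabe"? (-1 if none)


Input: aeeacabe
Character frequencies:
  'a': 3
  'b': 1
  'c': 1
  'e': 3
Scanning left to right for freq == 1:
  Position 0 ('a'): freq=3, skip
  Position 1 ('e'): freq=3, skip
  Position 2 ('e'): freq=3, skip
  Position 3 ('a'): freq=3, skip
  Position 4 ('c'): unique! => answer = 4

4


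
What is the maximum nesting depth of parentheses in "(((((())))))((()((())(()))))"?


Input: "(((((())))))((()((())(()))))"
Tracking depth:
  Position 0 '(': depth becomes 1
  Position 1 '(': depth becomes 2
  Position 2 '(': depth becomes 3
  Position 3 '(': depth becomes 4
  Position 4 '(': depth becomes 5
  Position 5 '(': depth becomes 6
  Position 6 ')': depth becomes 5
  Position 7 ')': depth becomes 4
  Position 8 ')': depth becomes 3
  Position 9 ')': depth becomes 2
  Position 10 ')': depth becomes 1
  Position 11 ')': depth becomes 0
  Position 12 '(': depth becomes 1
  Position 13 '(': depth becomes 2
  Position 14 '(': depth becomes 3
  Position 15 ')': depth becomes 2
  Position 16 '(': depth becomes 3
  Position 17 '(': depth becomes 4
  Position 18 '(': depth becomes 5
  Position 19 ')': depth becomes 4
  Position 20 ')': depth becomes 3
  Position 21 '(': depth becomes 4
  Position 22 '(': depth becomes 5
  Position 23 ')': depth becomes 4
  Position 24 ')': depth becomes 3
  Position 25 ')': depth becomes 2
  Position 26 ')': depth becomes 1
  Position 27 ')': depth becomes 0
Maximum depth reached: 6

6


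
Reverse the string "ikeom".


Input: ikeom
Reading characters right to left:
  Position 4: 'm'
  Position 3: 'o'
  Position 2: 'e'
  Position 1: 'k'
  Position 0: 'i'
Reversed: moeki

moeki


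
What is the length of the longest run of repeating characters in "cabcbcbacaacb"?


Input: "cabcbcbacaacb"
Scanning for longest run:
  Position 1 ('a'): new char, reset run to 1
  Position 2 ('b'): new char, reset run to 1
  Position 3 ('c'): new char, reset run to 1
  Position 4 ('b'): new char, reset run to 1
  Position 5 ('c'): new char, reset run to 1
  Position 6 ('b'): new char, reset run to 1
  Position 7 ('a'): new char, reset run to 1
  Position 8 ('c'): new char, reset run to 1
  Position 9 ('a'): new char, reset run to 1
  Position 10 ('a'): continues run of 'a', length=2
  Position 11 ('c'): new char, reset run to 1
  Position 12 ('b'): new char, reset run to 1
Longest run: 'a' with length 2

2


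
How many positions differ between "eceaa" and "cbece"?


Comparing "eceaa" and "cbece" position by position:
  Position 0: 'e' vs 'c' => DIFFER
  Position 1: 'c' vs 'b' => DIFFER
  Position 2: 'e' vs 'e' => same
  Position 3: 'a' vs 'c' => DIFFER
  Position 4: 'a' vs 'e' => DIFFER
Positions that differ: 4

4


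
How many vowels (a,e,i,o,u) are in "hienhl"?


Input: hienhl
Checking each character:
  'h' at position 0: consonant
  'i' at position 1: vowel (running total: 1)
  'e' at position 2: vowel (running total: 2)
  'n' at position 3: consonant
  'h' at position 4: consonant
  'l' at position 5: consonant
Total vowels: 2

2


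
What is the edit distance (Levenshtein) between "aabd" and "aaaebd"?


Computing edit distance: "aabd" -> "aaaebd"
DP table:
           a    a    a    e    b    d
      0    1    2    3    4    5    6
  a   1    0    1    2    3    4    5
  a   2    1    0    1    2    3    4
  b   3    2    1    1    2    2    3
  d   4    3    2    2    2    3    2
Edit distance = dp[4][6] = 2

2


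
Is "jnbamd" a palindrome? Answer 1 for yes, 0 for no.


Input: jnbamd
Reversed: dmabnj
  Compare pos 0 ('j') with pos 5 ('d'): MISMATCH
  Compare pos 1 ('n') with pos 4 ('m'): MISMATCH
  Compare pos 2 ('b') with pos 3 ('a'): MISMATCH
Result: not a palindrome

0


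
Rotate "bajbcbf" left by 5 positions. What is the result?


Input: "bajbcbf", rotate left by 5
First 5 characters: "bajbc"
Remaining characters: "bf"
Concatenate remaining + first: "bf" + "bajbc" = "bfbajbc"

bfbajbc


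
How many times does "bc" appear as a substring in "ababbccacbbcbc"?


Searching for "bc" in "ababbccacbbcbc"
Scanning each position:
  Position 0: "ab" => no
  Position 1: "ba" => no
  Position 2: "ab" => no
  Position 3: "bb" => no
  Position 4: "bc" => MATCH
  Position 5: "cc" => no
  Position 6: "ca" => no
  Position 7: "ac" => no
  Position 8: "cb" => no
  Position 9: "bb" => no
  Position 10: "bc" => MATCH
  Position 11: "cb" => no
  Position 12: "bc" => MATCH
Total occurrences: 3

3


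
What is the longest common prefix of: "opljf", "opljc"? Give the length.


Words: opljf, opljc
  Position 0: all 'o' => match
  Position 1: all 'p' => match
  Position 2: all 'l' => match
  Position 3: all 'j' => match
  Position 4: ('f', 'c') => mismatch, stop
LCP = "oplj" (length 4)

4


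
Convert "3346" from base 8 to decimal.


Input: "3346" in base 8
Positional expansion:
  Digit '3' (value 3) x 8^3 = 1536
  Digit '3' (value 3) x 8^2 = 192
  Digit '4' (value 4) x 8^1 = 32
  Digit '6' (value 6) x 8^0 = 6
Sum = 1766

1766


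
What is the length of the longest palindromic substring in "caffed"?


Input: "caffed"
Checking substrings for palindromes:
  [2:4] "ff" (len 2) => palindrome
Longest palindromic substring: "ff" with length 2

2


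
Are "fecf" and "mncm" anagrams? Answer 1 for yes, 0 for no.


Strings: "fecf", "mncm"
Sorted first:  ceff
Sorted second: cmmn
Differ at position 1: 'e' vs 'm' => not anagrams

0


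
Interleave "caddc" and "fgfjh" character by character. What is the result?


Interleaving "caddc" and "fgfjh":
  Position 0: 'c' from first, 'f' from second => "cf"
  Position 1: 'a' from first, 'g' from second => "ag"
  Position 2: 'd' from first, 'f' from second => "df"
  Position 3: 'd' from first, 'j' from second => "dj"
  Position 4: 'c' from first, 'h' from second => "ch"
Result: cfagdfdjch

cfagdfdjch


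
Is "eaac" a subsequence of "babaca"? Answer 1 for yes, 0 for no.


Check if "eaac" is a subsequence of "babaca"
Greedy scan:
  Position 0 ('b'): no match needed
  Position 1 ('a'): no match needed
  Position 2 ('b'): no match needed
  Position 3 ('a'): no match needed
  Position 4 ('c'): no match needed
  Position 5 ('a'): no match needed
Only matched 0/4 characters => not a subsequence

0


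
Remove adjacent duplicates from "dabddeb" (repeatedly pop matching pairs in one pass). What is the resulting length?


Input: dabddeb
Stack-based adjacent duplicate removal:
  Read 'd': push. Stack: d
  Read 'a': push. Stack: da
  Read 'b': push. Stack: dab
  Read 'd': push. Stack: dabd
  Read 'd': matches stack top 'd' => pop. Stack: dab
  Read 'e': push. Stack: dabe
  Read 'b': push. Stack: dabeb
Final stack: "dabeb" (length 5)

5


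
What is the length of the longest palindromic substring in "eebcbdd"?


Input: "eebcbdd"
Checking substrings for palindromes:
  [2:5] "bcb" (len 3) => palindrome
  [0:2] "ee" (len 2) => palindrome
  [5:7] "dd" (len 2) => palindrome
Longest palindromic substring: "bcb" with length 3

3


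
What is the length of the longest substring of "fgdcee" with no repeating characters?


Input: "fgdcee"
Sliding window (track last position of each char):
  Position 0 ('f'): window [0,0] length 1 -- new best
  Position 1 ('g'): window [0,1] length 2 -- new best
  Position 2 ('d'): window [0,2] length 3 -- new best
  Position 3 ('c'): window [0,3] length 4 -- new best
  Position 4 ('e'): window [0,4] length 5 -- new best
  Position 5 ('e'): repeat (last at 4), move window start to 5
  Position 5 ('e'): window [5,5] length 1
Longest substring with no repeats: "fgdce" with length 5

5


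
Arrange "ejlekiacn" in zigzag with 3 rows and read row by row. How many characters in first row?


Zigzag "ejlekiacn" into 3 rows:
Placing characters:
  'e' => row 0
  'j' => row 1
  'l' => row 2
  'e' => row 1
  'k' => row 0
  'i' => row 1
  'a' => row 2
  'c' => row 1
  'n' => row 0
Rows:
  Row 0: "ekn"
  Row 1: "jeic"
  Row 2: "la"
First row length: 3

3


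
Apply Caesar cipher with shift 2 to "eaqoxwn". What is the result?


Caesar cipher: shift "eaqoxwn" by 2
  'e' (pos 4) + 2 = pos 6 = 'g'
  'a' (pos 0) + 2 = pos 2 = 'c'
  'q' (pos 16) + 2 = pos 18 = 's'
  'o' (pos 14) + 2 = pos 16 = 'q'
  'x' (pos 23) + 2 = pos 25 = 'z'
  'w' (pos 22) + 2 = pos 24 = 'y'
  'n' (pos 13) + 2 = pos 15 = 'p'
Result: gcsqzyp

gcsqzyp


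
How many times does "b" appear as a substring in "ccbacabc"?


Searching for "b" in "ccbacabc"
Scanning each position:
  Position 0: "c" => no
  Position 1: "c" => no
  Position 2: "b" => MATCH
  Position 3: "a" => no
  Position 4: "c" => no
  Position 5: "a" => no
  Position 6: "b" => MATCH
  Position 7: "c" => no
Total occurrences: 2

2


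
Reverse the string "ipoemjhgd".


Input: ipoemjhgd
Reading characters right to left:
  Position 8: 'd'
  Position 7: 'g'
  Position 6: 'h'
  Position 5: 'j'
  Position 4: 'm'
  Position 3: 'e'
  Position 2: 'o'
  Position 1: 'p'
  Position 0: 'i'
Reversed: dghjmeopi

dghjmeopi


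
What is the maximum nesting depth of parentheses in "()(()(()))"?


Input: "()(()(()))"
Tracking depth:
  Position 0 '(': depth becomes 1
  Position 1 ')': depth becomes 0
  Position 2 '(': depth becomes 1
  Position 3 '(': depth becomes 2
  Position 4 ')': depth becomes 1
  Position 5 '(': depth becomes 2
  Position 6 '(': depth becomes 3
  Position 7 ')': depth becomes 2
  Position 8 ')': depth becomes 1
  Position 9 ')': depth becomes 0
Maximum depth reached: 3

3


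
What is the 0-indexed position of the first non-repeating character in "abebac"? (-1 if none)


Input: abebac
Character frequencies:
  'a': 2
  'b': 2
  'c': 1
  'e': 1
Scanning left to right for freq == 1:
  Position 0 ('a'): freq=2, skip
  Position 1 ('b'): freq=2, skip
  Position 2 ('e'): unique! => answer = 2

2


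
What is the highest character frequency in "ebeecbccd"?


Input: ebeecbccd
Character counts:
  'b': 2
  'c': 3
  'd': 1
  'e': 3
Maximum frequency: 3

3


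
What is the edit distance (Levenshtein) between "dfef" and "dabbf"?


Computing edit distance: "dfef" -> "dabbf"
DP table:
           d    a    b    b    f
      0    1    2    3    4    5
  d   1    0    1    2    3    4
  f   2    1    1    2    3    3
  e   3    2    2    2    3    4
  f   4    3    3    3    3    3
Edit distance = dp[4][5] = 3

3


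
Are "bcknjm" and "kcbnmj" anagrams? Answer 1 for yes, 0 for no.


Strings: "bcknjm", "kcbnmj"
Sorted first:  bcjkmn
Sorted second: bcjkmn
Sorted forms match => anagrams

1


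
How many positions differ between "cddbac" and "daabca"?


Comparing "cddbac" and "daabca" position by position:
  Position 0: 'c' vs 'd' => DIFFER
  Position 1: 'd' vs 'a' => DIFFER
  Position 2: 'd' vs 'a' => DIFFER
  Position 3: 'b' vs 'b' => same
  Position 4: 'a' vs 'c' => DIFFER
  Position 5: 'c' vs 'a' => DIFFER
Positions that differ: 5

5


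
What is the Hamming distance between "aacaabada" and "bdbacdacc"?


Comparing "aacaabada" and "bdbacdacc" position by position:
  Position 0: 'a' vs 'b' => differ
  Position 1: 'a' vs 'd' => differ
  Position 2: 'c' vs 'b' => differ
  Position 3: 'a' vs 'a' => same
  Position 4: 'a' vs 'c' => differ
  Position 5: 'b' vs 'd' => differ
  Position 6: 'a' vs 'a' => same
  Position 7: 'd' vs 'c' => differ
  Position 8: 'a' vs 'c' => differ
Total differences (Hamming distance): 7

7


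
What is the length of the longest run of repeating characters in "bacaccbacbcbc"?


Input: "bacaccbacbcbc"
Scanning for longest run:
  Position 1 ('a'): new char, reset run to 1
  Position 2 ('c'): new char, reset run to 1
  Position 3 ('a'): new char, reset run to 1
  Position 4 ('c'): new char, reset run to 1
  Position 5 ('c'): continues run of 'c', length=2
  Position 6 ('b'): new char, reset run to 1
  Position 7 ('a'): new char, reset run to 1
  Position 8 ('c'): new char, reset run to 1
  Position 9 ('b'): new char, reset run to 1
  Position 10 ('c'): new char, reset run to 1
  Position 11 ('b'): new char, reset run to 1
  Position 12 ('c'): new char, reset run to 1
Longest run: 'c' with length 2

2


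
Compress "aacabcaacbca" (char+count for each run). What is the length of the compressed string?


Input: aacabcaacbca
Runs:
  'a' x 2 => "a2"
  'c' x 1 => "c1"
  'a' x 1 => "a1"
  'b' x 1 => "b1"
  'c' x 1 => "c1"
  'a' x 2 => "a2"
  'c' x 1 => "c1"
  'b' x 1 => "b1"
  'c' x 1 => "c1"
  'a' x 1 => "a1"
Compressed: "a2c1a1b1c1a2c1b1c1a1"
Compressed length: 20

20


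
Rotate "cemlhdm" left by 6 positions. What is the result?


Input: "cemlhdm", rotate left by 6
First 6 characters: "cemlhd"
Remaining characters: "m"
Concatenate remaining + first: "m" + "cemlhd" = "mcemlhd"

mcemlhd


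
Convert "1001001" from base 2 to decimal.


Input: "1001001" in base 2
Positional expansion:
  Digit '1' (value 1) x 2^6 = 64
  Digit '0' (value 0) x 2^5 = 0
  Digit '0' (value 0) x 2^4 = 0
  Digit '1' (value 1) x 2^3 = 8
  Digit '0' (value 0) x 2^2 = 0
  Digit '0' (value 0) x 2^1 = 0
  Digit '1' (value 1) x 2^0 = 1
Sum = 73

73


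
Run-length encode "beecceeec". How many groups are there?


Input: beecceeec
Scanning for consecutive runs:
  Group 1: 'b' x 1 (positions 0-0)
  Group 2: 'e' x 2 (positions 1-2)
  Group 3: 'c' x 2 (positions 3-4)
  Group 4: 'e' x 3 (positions 5-7)
  Group 5: 'c' x 1 (positions 8-8)
Total groups: 5

5


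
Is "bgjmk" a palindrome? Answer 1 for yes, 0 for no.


Input: bgjmk
Reversed: kmjgb
  Compare pos 0 ('b') with pos 4 ('k'): MISMATCH
  Compare pos 1 ('g') with pos 3 ('m'): MISMATCH
Result: not a palindrome

0


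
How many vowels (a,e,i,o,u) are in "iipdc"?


Input: iipdc
Checking each character:
  'i' at position 0: vowel (running total: 1)
  'i' at position 1: vowel (running total: 2)
  'p' at position 2: consonant
  'd' at position 3: consonant
  'c' at position 4: consonant
Total vowels: 2

2


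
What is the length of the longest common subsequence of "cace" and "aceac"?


LCS of "cace" and "aceac"
DP table:
           a    c    e    a    c
      0    0    0    0    0    0
  c   0    0    1    1    1    1
  a   0    1    1    1    2    2
  c   0    1    2    2    2    3
  e   0    1    2    3    3    3
LCS length = dp[4][5] = 3

3


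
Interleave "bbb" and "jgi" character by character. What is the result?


Interleaving "bbb" and "jgi":
  Position 0: 'b' from first, 'j' from second => "bj"
  Position 1: 'b' from first, 'g' from second => "bg"
  Position 2: 'b' from first, 'i' from second => "bi"
Result: bjbgbi

bjbgbi


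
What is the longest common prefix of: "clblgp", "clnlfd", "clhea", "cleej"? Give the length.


Words: clblgp, clnlfd, clhea, cleej
  Position 0: all 'c' => match
  Position 1: all 'l' => match
  Position 2: ('b', 'n', 'h', 'e') => mismatch, stop
LCP = "cl" (length 2)

2


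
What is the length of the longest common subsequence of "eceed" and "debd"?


LCS of "eceed" and "debd"
DP table:
           d    e    b    d
      0    0    0    0    0
  e   0    0    1    1    1
  c   0    0    1    1    1
  e   0    0    1    1    1
  e   0    0    1    1    1
  d   0    1    1    1    2
LCS length = dp[5][4] = 2

2


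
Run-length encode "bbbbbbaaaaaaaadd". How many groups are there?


Input: bbbbbbaaaaaaaadd
Scanning for consecutive runs:
  Group 1: 'b' x 6 (positions 0-5)
  Group 2: 'a' x 8 (positions 6-13)
  Group 3: 'd' x 2 (positions 14-15)
Total groups: 3

3


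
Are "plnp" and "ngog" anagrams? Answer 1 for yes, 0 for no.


Strings: "plnp", "ngog"
Sorted first:  lnpp
Sorted second: ggno
Differ at position 0: 'l' vs 'g' => not anagrams

0


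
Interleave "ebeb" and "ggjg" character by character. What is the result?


Interleaving "ebeb" and "ggjg":
  Position 0: 'e' from first, 'g' from second => "eg"
  Position 1: 'b' from first, 'g' from second => "bg"
  Position 2: 'e' from first, 'j' from second => "ej"
  Position 3: 'b' from first, 'g' from second => "bg"
Result: egbgejbg

egbgejbg


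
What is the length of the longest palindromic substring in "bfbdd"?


Input: "bfbdd"
Checking substrings for palindromes:
  [0:3] "bfb" (len 3) => palindrome
  [3:5] "dd" (len 2) => palindrome
Longest palindromic substring: "bfb" with length 3

3


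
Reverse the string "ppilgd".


Input: ppilgd
Reading characters right to left:
  Position 5: 'd'
  Position 4: 'g'
  Position 3: 'l'
  Position 2: 'i'
  Position 1: 'p'
  Position 0: 'p'
Reversed: dglipp

dglipp


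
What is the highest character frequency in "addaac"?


Input: addaac
Character counts:
  'a': 3
  'c': 1
  'd': 2
Maximum frequency: 3

3


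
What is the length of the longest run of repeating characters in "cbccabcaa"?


Input: "cbccabcaa"
Scanning for longest run:
  Position 1 ('b'): new char, reset run to 1
  Position 2 ('c'): new char, reset run to 1
  Position 3 ('c'): continues run of 'c', length=2
  Position 4 ('a'): new char, reset run to 1
  Position 5 ('b'): new char, reset run to 1
  Position 6 ('c'): new char, reset run to 1
  Position 7 ('a'): new char, reset run to 1
  Position 8 ('a'): continues run of 'a', length=2
Longest run: 'c' with length 2

2


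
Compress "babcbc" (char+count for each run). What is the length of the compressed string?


Input: babcbc
Runs:
  'b' x 1 => "b1"
  'a' x 1 => "a1"
  'b' x 1 => "b1"
  'c' x 1 => "c1"
  'b' x 1 => "b1"
  'c' x 1 => "c1"
Compressed: "b1a1b1c1b1c1"
Compressed length: 12

12


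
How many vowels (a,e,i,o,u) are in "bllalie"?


Input: bllalie
Checking each character:
  'b' at position 0: consonant
  'l' at position 1: consonant
  'l' at position 2: consonant
  'a' at position 3: vowel (running total: 1)
  'l' at position 4: consonant
  'i' at position 5: vowel (running total: 2)
  'e' at position 6: vowel (running total: 3)
Total vowels: 3

3


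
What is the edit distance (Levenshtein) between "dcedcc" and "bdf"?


Computing edit distance: "dcedcc" -> "bdf"
DP table:
           b    d    f
      0    1    2    3
  d   1    1    1    2
  c   2    2    2    2
  e   3    3    3    3
  d   4    4    3    4
  c   5    5    4    4
  c   6    6    5    5
Edit distance = dp[6][3] = 5

5


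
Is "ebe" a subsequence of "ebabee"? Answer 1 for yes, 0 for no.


Check if "ebe" is a subsequence of "ebabee"
Greedy scan:
  Position 0 ('e'): matches sub[0] = 'e'
  Position 1 ('b'): matches sub[1] = 'b'
  Position 2 ('a'): no match needed
  Position 3 ('b'): no match needed
  Position 4 ('e'): matches sub[2] = 'e'
  Position 5 ('e'): no match needed
All 3 characters matched => is a subsequence

1


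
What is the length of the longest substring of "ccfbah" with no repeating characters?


Input: "ccfbah"
Sliding window (track last position of each char):
  Position 0 ('c'): window [0,0] length 1 -- new best
  Position 1 ('c'): repeat (last at 0), move window start to 1
  Position 1 ('c'): window [1,1] length 1
  Position 2 ('f'): window [1,2] length 2 -- new best
  Position 3 ('b'): window [1,3] length 3 -- new best
  Position 4 ('a'): window [1,4] length 4 -- new best
  Position 5 ('h'): window [1,5] length 5 -- new best
Longest substring with no repeats: "cfbah" with length 5

5


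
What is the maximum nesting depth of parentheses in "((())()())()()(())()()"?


Input: "((())()())()()(())()()"
Tracking depth:
  Position 0 '(': depth becomes 1
  Position 1 '(': depth becomes 2
  Position 2 '(': depth becomes 3
  Position 3 ')': depth becomes 2
  Position 4 ')': depth becomes 1
  Position 5 '(': depth becomes 2
  Position 6 ')': depth becomes 1
  Position 7 '(': depth becomes 2
  Position 8 ')': depth becomes 1
  Position 9 ')': depth becomes 0
  Position 10 '(': depth becomes 1
  Position 11 ')': depth becomes 0
  Position 12 '(': depth becomes 1
  Position 13 ')': depth becomes 0
  Position 14 '(': depth becomes 1
  Position 15 '(': depth becomes 2
  Position 16 ')': depth becomes 1
  Position 17 ')': depth becomes 0
  Position 18 '(': depth becomes 1
  Position 19 ')': depth becomes 0
  Position 20 '(': depth becomes 1
  Position 21 ')': depth becomes 0
Maximum depth reached: 3

3


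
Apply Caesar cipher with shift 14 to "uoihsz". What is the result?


Caesar cipher: shift "uoihsz" by 14
  'u' (pos 20) + 14 = pos 8 = 'i'
  'o' (pos 14) + 14 = pos 2 = 'c'
  'i' (pos 8) + 14 = pos 22 = 'w'
  'h' (pos 7) + 14 = pos 21 = 'v'
  's' (pos 18) + 14 = pos 6 = 'g'
  'z' (pos 25) + 14 = pos 13 = 'n'
Result: icwvgn

icwvgn


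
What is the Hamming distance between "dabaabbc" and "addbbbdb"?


Comparing "dabaabbc" and "addbbbdb" position by position:
  Position 0: 'd' vs 'a' => differ
  Position 1: 'a' vs 'd' => differ
  Position 2: 'b' vs 'd' => differ
  Position 3: 'a' vs 'b' => differ
  Position 4: 'a' vs 'b' => differ
  Position 5: 'b' vs 'b' => same
  Position 6: 'b' vs 'd' => differ
  Position 7: 'c' vs 'b' => differ
Total differences (Hamming distance): 7

7


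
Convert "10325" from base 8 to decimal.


Input: "10325" in base 8
Positional expansion:
  Digit '1' (value 1) x 8^4 = 4096
  Digit '0' (value 0) x 8^3 = 0
  Digit '3' (value 3) x 8^2 = 192
  Digit '2' (value 2) x 8^1 = 16
  Digit '5' (value 5) x 8^0 = 5
Sum = 4309

4309


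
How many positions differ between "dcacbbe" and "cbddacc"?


Comparing "dcacbbe" and "cbddacc" position by position:
  Position 0: 'd' vs 'c' => DIFFER
  Position 1: 'c' vs 'b' => DIFFER
  Position 2: 'a' vs 'd' => DIFFER
  Position 3: 'c' vs 'd' => DIFFER
  Position 4: 'b' vs 'a' => DIFFER
  Position 5: 'b' vs 'c' => DIFFER
  Position 6: 'e' vs 'c' => DIFFER
Positions that differ: 7

7


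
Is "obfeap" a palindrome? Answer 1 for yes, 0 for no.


Input: obfeap
Reversed: paefbo
  Compare pos 0 ('o') with pos 5 ('p'): MISMATCH
  Compare pos 1 ('b') with pos 4 ('a'): MISMATCH
  Compare pos 2 ('f') with pos 3 ('e'): MISMATCH
Result: not a palindrome

0


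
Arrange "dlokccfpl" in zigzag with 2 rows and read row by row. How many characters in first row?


Zigzag "dlokccfpl" into 2 rows:
Placing characters:
  'd' => row 0
  'l' => row 1
  'o' => row 0
  'k' => row 1
  'c' => row 0
  'c' => row 1
  'f' => row 0
  'p' => row 1
  'l' => row 0
Rows:
  Row 0: "docfl"
  Row 1: "lkcp"
First row length: 5

5


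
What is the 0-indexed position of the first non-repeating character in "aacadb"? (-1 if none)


Input: aacadb
Character frequencies:
  'a': 3
  'b': 1
  'c': 1
  'd': 1
Scanning left to right for freq == 1:
  Position 0 ('a'): freq=3, skip
  Position 1 ('a'): freq=3, skip
  Position 2 ('c'): unique! => answer = 2

2


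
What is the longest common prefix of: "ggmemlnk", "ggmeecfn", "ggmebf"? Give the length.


Words: ggmemlnk, ggmeecfn, ggmebf
  Position 0: all 'g' => match
  Position 1: all 'g' => match
  Position 2: all 'm' => match
  Position 3: all 'e' => match
  Position 4: ('m', 'e', 'b') => mismatch, stop
LCP = "ggme" (length 4)

4


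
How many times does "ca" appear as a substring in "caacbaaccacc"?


Searching for "ca" in "caacbaaccacc"
Scanning each position:
  Position 0: "ca" => MATCH
  Position 1: "aa" => no
  Position 2: "ac" => no
  Position 3: "cb" => no
  Position 4: "ba" => no
  Position 5: "aa" => no
  Position 6: "ac" => no
  Position 7: "cc" => no
  Position 8: "ca" => MATCH
  Position 9: "ac" => no
  Position 10: "cc" => no
Total occurrences: 2

2


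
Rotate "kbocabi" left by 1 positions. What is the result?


Input: "kbocabi", rotate left by 1
First 1 characters: "k"
Remaining characters: "bocabi"
Concatenate remaining + first: "bocabi" + "k" = "bocabik"

bocabik


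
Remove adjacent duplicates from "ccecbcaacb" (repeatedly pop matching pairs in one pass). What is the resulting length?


Input: ccecbcaacb
Stack-based adjacent duplicate removal:
  Read 'c': push. Stack: c
  Read 'c': matches stack top 'c' => pop. Stack: (empty)
  Read 'e': push. Stack: e
  Read 'c': push. Stack: ec
  Read 'b': push. Stack: ecb
  Read 'c': push. Stack: ecbc
  Read 'a': push. Stack: ecbca
  Read 'a': matches stack top 'a' => pop. Stack: ecbc
  Read 'c': matches stack top 'c' => pop. Stack: ecb
  Read 'b': matches stack top 'b' => pop. Stack: ec
Final stack: "ec" (length 2)

2


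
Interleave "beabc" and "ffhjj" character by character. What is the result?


Interleaving "beabc" and "ffhjj":
  Position 0: 'b' from first, 'f' from second => "bf"
  Position 1: 'e' from first, 'f' from second => "ef"
  Position 2: 'a' from first, 'h' from second => "ah"
  Position 3: 'b' from first, 'j' from second => "bj"
  Position 4: 'c' from first, 'j' from second => "cj"
Result: bfefahbjcj

bfefahbjcj


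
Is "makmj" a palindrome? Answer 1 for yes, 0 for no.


Input: makmj
Reversed: jmkam
  Compare pos 0 ('m') with pos 4 ('j'): MISMATCH
  Compare pos 1 ('a') with pos 3 ('m'): MISMATCH
Result: not a palindrome

0


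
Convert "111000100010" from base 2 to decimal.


Input: "111000100010" in base 2
Positional expansion:
  Digit '1' (value 1) x 2^11 = 2048
  Digit '1' (value 1) x 2^10 = 1024
  Digit '1' (value 1) x 2^9 = 512
  Digit '0' (value 0) x 2^8 = 0
  Digit '0' (value 0) x 2^7 = 0
  Digit '0' (value 0) x 2^6 = 0
  Digit '1' (value 1) x 2^5 = 32
  Digit '0' (value 0) x 2^4 = 0
  Digit '0' (value 0) x 2^3 = 0
  Digit '0' (value 0) x 2^2 = 0
  Digit '1' (value 1) x 2^1 = 2
  Digit '0' (value 0) x 2^0 = 0
Sum = 3618

3618


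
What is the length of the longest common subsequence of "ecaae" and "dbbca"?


LCS of "ecaae" and "dbbca"
DP table:
           d    b    b    c    a
      0    0    0    0    0    0
  e   0    0    0    0    0    0
  c   0    0    0    0    1    1
  a   0    0    0    0    1    2
  a   0    0    0    0    1    2
  e   0    0    0    0    1    2
LCS length = dp[5][5] = 2

2


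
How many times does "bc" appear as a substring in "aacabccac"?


Searching for "bc" in "aacabccac"
Scanning each position:
  Position 0: "aa" => no
  Position 1: "ac" => no
  Position 2: "ca" => no
  Position 3: "ab" => no
  Position 4: "bc" => MATCH
  Position 5: "cc" => no
  Position 6: "ca" => no
  Position 7: "ac" => no
Total occurrences: 1

1


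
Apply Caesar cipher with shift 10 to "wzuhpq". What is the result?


Caesar cipher: shift "wzuhpq" by 10
  'w' (pos 22) + 10 = pos 6 = 'g'
  'z' (pos 25) + 10 = pos 9 = 'j'
  'u' (pos 20) + 10 = pos 4 = 'e'
  'h' (pos 7) + 10 = pos 17 = 'r'
  'p' (pos 15) + 10 = pos 25 = 'z'
  'q' (pos 16) + 10 = pos 0 = 'a'
Result: gjerza

gjerza


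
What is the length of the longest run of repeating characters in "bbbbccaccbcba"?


Input: "bbbbccaccbcba"
Scanning for longest run:
  Position 1 ('b'): continues run of 'b', length=2
  Position 2 ('b'): continues run of 'b', length=3
  Position 3 ('b'): continues run of 'b', length=4
  Position 4 ('c'): new char, reset run to 1
  Position 5 ('c'): continues run of 'c', length=2
  Position 6 ('a'): new char, reset run to 1
  Position 7 ('c'): new char, reset run to 1
  Position 8 ('c'): continues run of 'c', length=2
  Position 9 ('b'): new char, reset run to 1
  Position 10 ('c'): new char, reset run to 1
  Position 11 ('b'): new char, reset run to 1
  Position 12 ('a'): new char, reset run to 1
Longest run: 'b' with length 4

4


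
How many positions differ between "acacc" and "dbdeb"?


Comparing "acacc" and "dbdeb" position by position:
  Position 0: 'a' vs 'd' => DIFFER
  Position 1: 'c' vs 'b' => DIFFER
  Position 2: 'a' vs 'd' => DIFFER
  Position 3: 'c' vs 'e' => DIFFER
  Position 4: 'c' vs 'b' => DIFFER
Positions that differ: 5

5


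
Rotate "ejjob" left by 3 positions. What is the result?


Input: "ejjob", rotate left by 3
First 3 characters: "ejj"
Remaining characters: "ob"
Concatenate remaining + first: "ob" + "ejj" = "obejj"

obejj


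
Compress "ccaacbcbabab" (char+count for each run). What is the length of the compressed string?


Input: ccaacbcbabab
Runs:
  'c' x 2 => "c2"
  'a' x 2 => "a2"
  'c' x 1 => "c1"
  'b' x 1 => "b1"
  'c' x 1 => "c1"
  'b' x 1 => "b1"
  'a' x 1 => "a1"
  'b' x 1 => "b1"
  'a' x 1 => "a1"
  'b' x 1 => "b1"
Compressed: "c2a2c1b1c1b1a1b1a1b1"
Compressed length: 20

20


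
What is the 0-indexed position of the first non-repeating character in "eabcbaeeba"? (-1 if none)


Input: eabcbaeeba
Character frequencies:
  'a': 3
  'b': 3
  'c': 1
  'e': 3
Scanning left to right for freq == 1:
  Position 0 ('e'): freq=3, skip
  Position 1 ('a'): freq=3, skip
  Position 2 ('b'): freq=3, skip
  Position 3 ('c'): unique! => answer = 3

3


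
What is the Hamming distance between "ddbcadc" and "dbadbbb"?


Comparing "ddbcadc" and "dbadbbb" position by position:
  Position 0: 'd' vs 'd' => same
  Position 1: 'd' vs 'b' => differ
  Position 2: 'b' vs 'a' => differ
  Position 3: 'c' vs 'd' => differ
  Position 4: 'a' vs 'b' => differ
  Position 5: 'd' vs 'b' => differ
  Position 6: 'c' vs 'b' => differ
Total differences (Hamming distance): 6

6


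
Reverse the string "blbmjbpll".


Input: blbmjbpll
Reading characters right to left:
  Position 8: 'l'
  Position 7: 'l'
  Position 6: 'p'
  Position 5: 'b'
  Position 4: 'j'
  Position 3: 'm'
  Position 2: 'b'
  Position 1: 'l'
  Position 0: 'b'
Reversed: llpbjmblb

llpbjmblb


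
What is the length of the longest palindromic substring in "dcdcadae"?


Input: "dcdcadae"
Checking substrings for palindromes:
  [0:3] "dcd" (len 3) => palindrome
  [1:4] "cdc" (len 3) => palindrome
  [4:7] "ada" (len 3) => palindrome
Longest palindromic substring: "dcd" with length 3

3


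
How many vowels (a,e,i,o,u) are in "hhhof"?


Input: hhhof
Checking each character:
  'h' at position 0: consonant
  'h' at position 1: consonant
  'h' at position 2: consonant
  'o' at position 3: vowel (running total: 1)
  'f' at position 4: consonant
Total vowels: 1

1


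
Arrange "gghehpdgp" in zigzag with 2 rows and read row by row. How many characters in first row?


Zigzag "gghehpdgp" into 2 rows:
Placing characters:
  'g' => row 0
  'g' => row 1
  'h' => row 0
  'e' => row 1
  'h' => row 0
  'p' => row 1
  'd' => row 0
  'g' => row 1
  'p' => row 0
Rows:
  Row 0: "ghhdp"
  Row 1: "gepg"
First row length: 5

5


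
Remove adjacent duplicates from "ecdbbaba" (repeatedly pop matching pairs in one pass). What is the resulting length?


Input: ecdbbaba
Stack-based adjacent duplicate removal:
  Read 'e': push. Stack: e
  Read 'c': push. Stack: ec
  Read 'd': push. Stack: ecd
  Read 'b': push. Stack: ecdb
  Read 'b': matches stack top 'b' => pop. Stack: ecd
  Read 'a': push. Stack: ecda
  Read 'b': push. Stack: ecdab
  Read 'a': push. Stack: ecdaba
Final stack: "ecdaba" (length 6)

6


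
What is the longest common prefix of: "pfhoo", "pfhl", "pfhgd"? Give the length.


Words: pfhoo, pfhl, pfhgd
  Position 0: all 'p' => match
  Position 1: all 'f' => match
  Position 2: all 'h' => match
  Position 3: ('o', 'l', 'g') => mismatch, stop
LCP = "pfh" (length 3)

3
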